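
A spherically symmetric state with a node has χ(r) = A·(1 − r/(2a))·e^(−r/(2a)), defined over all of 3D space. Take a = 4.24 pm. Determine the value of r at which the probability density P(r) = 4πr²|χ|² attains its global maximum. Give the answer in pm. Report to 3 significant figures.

r ≈ 22.2 pm

Set d/dr [P(r) = 4πr²|χ|²] = 0 and solve for r > 0.
Solving yields r = a·(√(5) + 3).
With a = 4.24, the most probable radial distance is 22.20 pm.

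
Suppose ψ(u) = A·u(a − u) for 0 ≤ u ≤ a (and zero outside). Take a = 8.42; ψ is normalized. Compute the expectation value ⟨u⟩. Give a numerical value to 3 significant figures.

⟨u⟩ = ∫ u |ψ|² du over the full domain.
Expanding the polynomial and integrating term by term, the ratio of the moment integral to the normalization integral gives ⟨u⟩ = a/2.
With a = 8.42, ⟨u⟩ = 4.210.

⟨u⟩ ≈ 4.21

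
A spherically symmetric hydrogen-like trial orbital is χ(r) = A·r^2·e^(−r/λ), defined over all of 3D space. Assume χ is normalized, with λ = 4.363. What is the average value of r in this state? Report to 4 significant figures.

⟨r⟩ = ∫ r |χ|² 4πr² dr over the full domain.
With ∫₀^∞ r^7 e^(−αr) dr = 7!/α^8, since the A² factors cancel between numerator and denominator, ⟨r⟩ = 7·λ/2.
With λ = 4.363, ⟨r⟩ = 15.271.

⟨r⟩ ≈ 15.27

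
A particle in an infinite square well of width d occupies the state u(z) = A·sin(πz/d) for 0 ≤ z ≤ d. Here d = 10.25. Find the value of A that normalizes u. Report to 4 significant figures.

A ≈ 0.4417

Normalization requires ∫|u|² dz = 1, integrated from 0 to d.
Using sin²θ = (1 − cos 2θ)/2, carrying out the integral gives A² · d/2.
Plugging in d = 10.25 yields A = 0.44173.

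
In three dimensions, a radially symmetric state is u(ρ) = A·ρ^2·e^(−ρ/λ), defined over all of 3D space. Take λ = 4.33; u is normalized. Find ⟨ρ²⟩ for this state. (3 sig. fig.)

By definition ⟨ρ²⟩ = ∫ ρ^2 |u(ρ)|² 4πρ² dρ.
Since the A² factors cancel between numerator and denominator, ⟨ρ²⟩ = 14·λ^2.
With λ = 4.33, ⟨ρ^2⟩ = 262.5.

⟨ρ^2⟩ ≈ 262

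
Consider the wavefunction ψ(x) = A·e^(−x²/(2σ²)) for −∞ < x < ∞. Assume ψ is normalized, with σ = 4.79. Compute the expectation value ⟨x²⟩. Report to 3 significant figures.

⟨x^2⟩ ≈ 11.5

The expectation value is the |ψ|²-weighted average of x^2: ∫ x^2|ψ|² dx.
Differentiating ∫e^(−αx²) dx = √(π/α) under α to get the higher moments, the ratio of the moment integral to the normalization integral gives ⟨x²⟩ = σ^2/2.
Putting σ = 4.79 gives 11.47.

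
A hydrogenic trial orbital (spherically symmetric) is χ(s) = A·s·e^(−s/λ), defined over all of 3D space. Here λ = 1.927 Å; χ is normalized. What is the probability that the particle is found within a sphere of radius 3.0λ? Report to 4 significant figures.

Integrate the radial probability density 4πs²|χ|² over s ≤ 3.0λ.
Normalization gives A² = 1/(3·π·λ^5).
Let u = s/λ; then A², 4π and the length scale all cancel, so P = ∫_{0}^{3.0} u^4·e^(-2·u) du ÷ ∫_{0}^{∞} u^4·e^(-2·u) du.
Using ∫ u^4·e^(-2·u) du = -(u^4/2 + u^3 + 3·u^2/2 + 3·u/2 + 3/4)·e^(-2·u), the numerator is 3/4 - 345·e^(-6)/4 and the denominator is 3/4.
Taking the ratio yields P = 0.71494.

P ≈ 0.7149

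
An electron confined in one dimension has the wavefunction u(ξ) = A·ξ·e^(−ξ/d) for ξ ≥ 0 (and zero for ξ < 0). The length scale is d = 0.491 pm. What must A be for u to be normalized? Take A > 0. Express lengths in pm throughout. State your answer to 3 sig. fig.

A ≈ 5.81 pm^(-3/2)

The normalization condition is ∫|u|² dξ = 1 from 0 to ∞.
Recall ∫₀^∞ ξ^m e^(−ξ/β) dξ = m!·β^(m+1), carrying out the integral gives A² · d^3/4.
So A² = (d^3/4)^(−1).
Plugging in d = 0.491 yields A = 5.813.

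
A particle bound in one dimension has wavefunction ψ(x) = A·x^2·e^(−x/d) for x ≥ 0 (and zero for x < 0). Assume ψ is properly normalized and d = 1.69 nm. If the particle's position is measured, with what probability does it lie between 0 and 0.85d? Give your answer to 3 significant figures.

|ψ|² is the probability density, so P = ∫_{0}^{0.85d} |ψ|² dx.
With A² fixed by ∫|ψ|² = 1, i.e. A² = (3·d^5/4)^(−1), substitute and integrate.
In terms of u = x/d (A² and the length scale cancel between numerator and denominator), P = [∫_{0}^{0.85} u^4·e^(-2·u) du] / [∫_{0}^{∞} u^4·e^(-2·u) du].
An antiderivative of u^4·e^(-2·u) is -(u^4/2 + u^3 + 3·u^2/2 + 3·u/2 + 3/4)·e^(-2·u); evaluating from 0 to 0.85 gives ≈ 0.022211, while the full integral is 3/4.
This works out to P = 0.02961.

P ≈ 0.0296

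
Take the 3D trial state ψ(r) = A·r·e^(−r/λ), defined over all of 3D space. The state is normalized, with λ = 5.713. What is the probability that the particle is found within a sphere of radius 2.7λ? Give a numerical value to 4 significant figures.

With dV = 4πr²dr, the probability is ∫|ψ|² dV over r ≤ 2.7λ.
Normalization gives A² = 1/(3·π·λ^5).
In terms of u = r/λ (A², 4π and the length scale all cancel between numerator and denominator), P = [∫_{0}^{2.7} u^4·e^(-2·u) du] / [∫_{0}^{∞} u^4·e^(-2·u) du].
Using ∫ u^4·e^(-2·u) du = -(u^4/2 + u^3 + 3·u^2/2 + 3·u/2 + 3/4)·e^(-2·u), the numerator is ≈ 0.470017 and the denominator is 3/4.
Taking the ratio yields P = 0.62669.

P ≈ 0.6267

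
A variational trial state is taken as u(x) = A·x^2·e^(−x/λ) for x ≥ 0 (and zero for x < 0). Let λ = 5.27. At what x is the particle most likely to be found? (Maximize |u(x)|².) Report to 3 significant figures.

The maximum of |u(x)|² occurs where its derivative vanishes.
Solving yields x = 2·λ.
With λ = 5.27, the most probable position is 10.54.

x ≈ 10.5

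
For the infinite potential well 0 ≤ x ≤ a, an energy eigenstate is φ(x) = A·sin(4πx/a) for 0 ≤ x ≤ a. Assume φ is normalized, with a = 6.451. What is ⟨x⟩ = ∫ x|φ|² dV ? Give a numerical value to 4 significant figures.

⟨x⟩ ≈ 3.226

⟨x⟩ = ∫ x |φ|² dx over the full domain.
With ∫₀^a sin²(nπx/a) dx = a/2, the ratio of the moment integral to the normalization integral gives ⟨x⟩ = a/2.
With a = 6.451, ⟨x⟩ = 3.2255.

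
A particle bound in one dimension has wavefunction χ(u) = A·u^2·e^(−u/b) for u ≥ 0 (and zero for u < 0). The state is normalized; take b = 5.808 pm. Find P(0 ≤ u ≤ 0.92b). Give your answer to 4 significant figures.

P ≈ 0.03937

The probability is P = ∫ |χ|² du over [0, 0.92b].
The normalization integral ∫|χ|²du over the whole domain equals 3·b^5/4·A², and A² cancels in the ratio.
In terms of t = u/b (A² and the length scale cancel between numerator and denominator), P = [∫_{0}^{0.92} t^4·e^(-2·t) dt] / [∫_{0}^{∞} t^4·e^(-2·t) dt].
Using ∫ t^4·e^(-2·t) dt = -(t^4/2 + t^3 + 3·t^2/2 + 3·t/2 + 3/4)·e^(-2·t), the numerator is ≈ 0.0295272 and the denominator is 3/4.
Evaluating gives P = 0.039370.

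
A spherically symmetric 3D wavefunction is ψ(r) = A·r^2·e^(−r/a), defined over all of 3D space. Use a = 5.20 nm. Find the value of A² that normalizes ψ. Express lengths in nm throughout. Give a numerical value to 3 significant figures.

A^2 ≈ 1.38E-7 nm^(-7)

The normalization condition is ∫|ψ|² 4πr² dr = 1 from 0 to ∞.
Using ∫₀^∞ rⁿ e^(−αr) dr = n!/αⁿ⁺¹, ∫|ψ|² 4πr² dr = A²·(45·π·a^7/2).
Hence A² = 1/[45·π·a^7/2].
With a = 5.20: A² = 1.376E-7 and A = 0.0003710.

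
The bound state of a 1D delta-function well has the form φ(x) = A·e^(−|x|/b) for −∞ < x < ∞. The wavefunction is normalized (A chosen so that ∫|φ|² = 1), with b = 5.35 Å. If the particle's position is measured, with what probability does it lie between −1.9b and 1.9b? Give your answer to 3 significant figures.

P ≈ 0.978

P = ∫_{−1.9b}^{1.9b} |φ(x)|² dx.
With A² fixed by ∫|φ|² = 1, i.e. A² = (b)^(−1), substitute and integrate.
Both integrals are even about x = 0, so only the x ≥ 0 halves are needed (the factors of 2 cancel). In terms of u = x/b (A² and the length scale cancel between numerator and denominator), P = [∫_{0}^{1.9} e^(-2·u) du] / [∫_{0}^{∞} e^(-2·u) du].
With ∫ e^(-2·u) du = -e^(-2·u)/2 + C, the region integral is 1/2 - e^(-19/5)/2 and the full one is 1/2.
This works out to P = 0.9776.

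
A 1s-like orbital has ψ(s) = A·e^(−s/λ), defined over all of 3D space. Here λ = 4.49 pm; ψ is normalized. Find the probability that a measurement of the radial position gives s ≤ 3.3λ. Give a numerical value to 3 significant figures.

P ≈ 0.960

Integrate the radial probability density 4πs²|ψ|² over s ≤ 3.3λ.
Normalization gives A² = 1/(π·λ^3).
Substituting u = s/λ, A², 4π and the length scale all cancel in the ratio: P = ∫_{0}^{3.3} u^2·e^(-2·u) du / ∫_{0}^{∞} u^2·e^(-2·u) du.
An antiderivative of u^2·e^(-2·u) is -(2·u^2 + 2·u + 1)·e^(-2·u)/4; evaluating from 0 to 3.3 gives 1/4 - 1469·e^(-33/5)/200, while the full integral is 1/4.
This evaluates to P = 0.9600.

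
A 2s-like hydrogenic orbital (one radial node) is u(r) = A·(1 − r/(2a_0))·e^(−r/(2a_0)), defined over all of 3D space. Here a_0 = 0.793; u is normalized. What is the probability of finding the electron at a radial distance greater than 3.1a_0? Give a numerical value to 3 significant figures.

P = ∫ |u|² 4πr² dr over r > 3.1a_0.
The full normalization integral is A²·[8·π·a_0^3] = 1, fixing A².
In terms of t = r/a_0 (A², 4π and the length scale all cancel between numerator and denominator), P = [∫_{3.1}^{∞} t^2·(1 - t/2)^2·e^(-t) dt] / [∫_{0}^{∞} t^2·(1 - t/2)^2·e^(-t) dt].
An antiderivative of t^2·(1 - t/2)^2·e^(-t) is -(t^4/4 + t^2 + 2·t + 2)·e^(-t); evaluating from 3.1 to ∞ gives ≈ 1.8424, while the full integral is 2.
The region integral divided by the full integral gives P = 0.9212.

P ≈ 0.921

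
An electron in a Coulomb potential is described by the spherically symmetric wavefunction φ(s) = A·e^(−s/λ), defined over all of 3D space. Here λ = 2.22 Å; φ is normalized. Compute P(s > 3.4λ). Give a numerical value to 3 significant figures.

P ≈ 0.0344

With dV = 4πs²ds, the probability is ∫|φ|² dV over s > 3.4λ.
The full normalization integral is A²·[π·λ^3] = 1, fixing A².
In terms of u = s/λ (A², 4π and the length scale all cancel between numerator and denominator), P = [∫_{3.4}^{∞} u^2·e^(-2·u) du] / [∫_{0}^{∞} u^2·e^(-2·u) du].
Using ∫ u^2·e^(-2·u) du = -(2·u^2 + 2·u + 1)·e^(-2·u)/4, the numerator is 773·e^(-34/5)/100 and the denominator is 1/4.
This evaluates to P = 0.03444.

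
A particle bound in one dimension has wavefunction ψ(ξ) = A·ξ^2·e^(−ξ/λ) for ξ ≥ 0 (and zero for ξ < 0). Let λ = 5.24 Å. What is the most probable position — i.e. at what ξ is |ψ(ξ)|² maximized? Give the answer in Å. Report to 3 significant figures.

Set d/dξ [|ψ(ξ)|²] = 0 and solve for ξ > 0.
This gives ξ = 2·λ.
With λ = 5.24, the most probable position is 10.48 Å.

ξ ≈ 10.5 Å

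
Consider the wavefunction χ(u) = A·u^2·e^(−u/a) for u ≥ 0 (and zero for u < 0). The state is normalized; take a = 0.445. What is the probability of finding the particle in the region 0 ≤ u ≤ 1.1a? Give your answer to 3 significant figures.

P = ∫_{0}^{1.1a} |χ(u)|² du.
Since A² = 1/(3·a^5/4), this is the region integral divided by the full normalization integral.
In terms of t = u/a (A² and the length scale cancel between numerator and denominator), P = [∫_{0}^{1.1} t^4·e^(-2·t) dt] / [∫_{0}^{∞} t^4·e^(-2·t) dt].
An antiderivative of t^4·e^(-2·t) is -(t^4/2 + t^3 + 3·t^2/2 + 3·t/2 + 3/4)·e^(-2·t); evaluating from 0 to 1.1 gives ≈ 0.054372, while the full integral is 3/4.
Evaluating gives P = 0.07250.

P ≈ 0.0725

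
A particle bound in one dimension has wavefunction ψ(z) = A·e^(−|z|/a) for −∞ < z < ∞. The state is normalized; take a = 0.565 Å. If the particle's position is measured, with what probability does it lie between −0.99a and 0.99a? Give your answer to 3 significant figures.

P ≈ 0.862

The probability is P = ∫ |ψ|² dz over [−0.99a, 0.99a].
With A² fixed by ∫|ψ|² = 1, i.e. A² = (a)^(−1), substitute and integrate.
By symmetry take twice the z ≥ 0 contribution in numerator and denominator; the 2's cancel. Let u = z/a; then A² and the length scale cancel, so P = ∫_{0}^{0.99} e^(-2·u) du ÷ ∫_{0}^{∞} e^(-2·u) du.
Using ∫ e^(-2·u) du = -e^(-2·u)/2, the numerator is 1/2 - e^(-99/50)/2 and the denominator is 1/2.
The result is P = 0.8619.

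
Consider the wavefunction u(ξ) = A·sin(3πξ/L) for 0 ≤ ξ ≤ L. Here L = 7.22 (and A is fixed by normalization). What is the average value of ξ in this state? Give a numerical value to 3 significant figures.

⟨ξ⟩ ≈ 3.61

The expectation value is the |u|²-weighted average of ξ: ∫ ξ|u|² dξ.
Since the A² factors cancel between numerator and denominator, ⟨ξ⟩ = L/2.
With L = 7.22, ⟨ξ⟩ = 3.610.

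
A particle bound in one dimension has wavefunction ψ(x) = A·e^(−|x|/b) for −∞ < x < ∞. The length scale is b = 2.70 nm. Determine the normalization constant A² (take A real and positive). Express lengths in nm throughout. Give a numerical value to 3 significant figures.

Require ∫ |ψ|² dx = 1 over the whole domain.
With ψ = A·e^(−|x|/b), the integral evaluates to A²·[b].
Hence A² = 1/[b].
With b = 2.70: A² = 0.3704 and A = 0.6086.

A^2 ≈ 0.370 nm^(-1)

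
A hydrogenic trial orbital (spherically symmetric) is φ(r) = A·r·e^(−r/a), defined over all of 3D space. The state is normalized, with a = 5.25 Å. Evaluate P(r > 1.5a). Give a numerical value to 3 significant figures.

P ≈ 0.815

With dV = 4πr²dr, the probability is ∫|φ|² dV over r > 1.5a.
The full normalization integral is A²·[3·π·a^5] = 1, fixing A².
Let u = r/a; then A², 4π and the length scale all cancel, so P = ∫_{1.5}^{∞} u^4·e^(-2·u) du ÷ ∫_{0}^{∞} u^4·e^(-2·u) du.
Using ∫ u^4·e^(-2·u) du = -(u^4/2 + u^3 + 3·u^2/2 + 3·u/2 + 3/4)·e^(-2·u), the numerator is 393·e^(-3)/32 and the denominator is 3/4.
Taking the ratio yields P = 0.8153.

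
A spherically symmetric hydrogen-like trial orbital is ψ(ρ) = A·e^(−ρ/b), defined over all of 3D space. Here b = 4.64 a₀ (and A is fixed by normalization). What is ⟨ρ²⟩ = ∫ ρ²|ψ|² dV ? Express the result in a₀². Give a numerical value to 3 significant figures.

⟨ρ^2⟩ ≈ 64.6 a₀^2

The expectation value is the |ψ|²-weighted average of ρ^2: ∫ ρ^2|ψ|² 4πρ² dρ.
Since the A² factors cancel between numerator and denominator, ⟨ρ²⟩ = 3·b^2.
With b = 4.64, ⟨ρ^2⟩ = 64.59.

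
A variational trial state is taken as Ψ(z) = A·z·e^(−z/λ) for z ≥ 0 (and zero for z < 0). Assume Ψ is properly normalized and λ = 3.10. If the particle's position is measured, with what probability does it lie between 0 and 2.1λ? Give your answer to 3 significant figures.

The probability is P = ∫ |Ψ|² dz over [0, 2.1λ].
Since A² = 1/(λ^3/4), this is the region integral divided by the full normalization integral.
Let u = z/λ; then A² and the length scale cancel, so P = ∫_{0}^{2.1} u^2·e^(-2·u) du ÷ ∫_{0}^{∞} u^2·e^(-2·u) du.
Using ∫ u^2·e^(-2·u) du = -(2·u^2 + 2·u + 1)·e^(-2·u)/4, the numerator is 1/4 - 701·e^(-21/5)/200 and the denominator is 1/4.
Evaluating gives P = 0.7898.

P ≈ 0.790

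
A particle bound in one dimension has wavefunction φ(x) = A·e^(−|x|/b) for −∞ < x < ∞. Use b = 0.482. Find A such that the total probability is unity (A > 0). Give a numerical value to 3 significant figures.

Normalization requires ∫|φ|² dx = 1, integrated from −∞ to ∞.
Recall ∫₀^∞ x^m e^(−x/β) dx = m!·β^(m+1), carrying out the integral gives A² · b.
Substituting b = 0.482 gives A² = 2.075, so A = 1.440.

A ≈ 1.44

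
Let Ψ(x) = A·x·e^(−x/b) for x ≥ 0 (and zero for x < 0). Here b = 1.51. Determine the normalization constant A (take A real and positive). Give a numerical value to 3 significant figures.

A ≈ 1.08

We need A² ∫|f|² dx = 1, taking the integral from 0 to ∞.
Using ∫₀^∞ xⁿ e^(−αx) dx = n!/αⁿ⁺¹, carrying out the integral gives A² · b^3/4.
Setting this equal to 1 gives A² = 1/(b^3/4).
Substituting b = 1.51 gives A² = 1.162, so A = 1.078.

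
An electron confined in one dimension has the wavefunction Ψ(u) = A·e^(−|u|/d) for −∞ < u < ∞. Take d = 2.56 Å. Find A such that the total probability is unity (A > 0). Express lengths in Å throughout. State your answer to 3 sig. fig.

We need A² ∫|f|² du = 1, taking the integral from −∞ to ∞.
With ∫₀^∞ u^0 e^(−αu) du = 0!/α^1, with Ψ = A·e^(−|u|/d), the integral evaluates to A²·[d].
With d = 2.56: A² = 0.3906 and A = 0.6250.

A ≈ 0.625 Å^(-1/2)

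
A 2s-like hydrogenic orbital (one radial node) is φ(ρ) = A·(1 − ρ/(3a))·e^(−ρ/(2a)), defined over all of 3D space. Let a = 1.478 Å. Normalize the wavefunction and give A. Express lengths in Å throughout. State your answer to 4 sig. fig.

A ≈ 0.1923 Å^(-3/2)

The normalization condition is ∫|φ|² 4πρ² dρ = 1 from 0 to ∞.
In 3D with spherical symmetry the volume element is 4πρ² dρ.
With φ = A·(1 − ρ/(3a))·e^(−ρ/(2a)), the integral evaluates to A²·[8·π·a^3/3].
With a = 1.478: A² = 0.036971 and A = 0.19228.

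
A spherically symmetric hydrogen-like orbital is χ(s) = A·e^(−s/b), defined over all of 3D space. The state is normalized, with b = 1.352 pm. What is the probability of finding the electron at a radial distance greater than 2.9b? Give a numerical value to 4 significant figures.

P = ∫ |χ|² 4πs² ds over s > 2.9b.
A² is fixed by ∫₀^∞ 4πs²|χ|² ds = 1, i.e. A² = (π·b^3)^(−1).
In terms of u = s/b (A², 4π and the length scale all cancel between numerator and denominator), P = [∫_{2.9}^{∞} u^2·e^(-2·u) du] / [∫_{0}^{∞} u^2·e^(-2·u) du].
With ∫ u^2·e^(-2·u) du = -(2·u^2 + 2·u + 1)·e^(-2·u)/4 + C, the region integral is 1181·e^(-29/5)/200 and the full one is 1/4.
The region integral divided by the full integral gives P = 0.071511.

P ≈ 0.07151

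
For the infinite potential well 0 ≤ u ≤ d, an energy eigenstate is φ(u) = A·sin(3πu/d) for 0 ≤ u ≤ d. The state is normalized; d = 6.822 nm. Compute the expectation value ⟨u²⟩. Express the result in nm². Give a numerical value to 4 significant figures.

⟨u^2⟩ ≈ 15.25 nm^2

The expectation value is the |φ|²-weighted average of u^2: ∫ u^2|φ|² du.
Evaluating both integrals, ⟨u²⟩ = -d^2/(18·π^2) + d^2/3.
Putting d = 6.822 gives 15.251.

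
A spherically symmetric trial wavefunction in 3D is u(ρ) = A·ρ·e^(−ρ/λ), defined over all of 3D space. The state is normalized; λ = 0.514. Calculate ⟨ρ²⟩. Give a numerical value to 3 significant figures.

⟨ρ²⟩ = ∫ ρ^2 |u|² 4πρ² dρ over the full domain.
Using ∫₀^∞ ρⁿ e^(−αρ) dρ = n!/αⁿ⁺¹, evaluating both integrals, ⟨ρ²⟩ = 15·λ^2/2.
Putting λ = 0.514 gives 1.981.

⟨ρ^2⟩ ≈ 1.98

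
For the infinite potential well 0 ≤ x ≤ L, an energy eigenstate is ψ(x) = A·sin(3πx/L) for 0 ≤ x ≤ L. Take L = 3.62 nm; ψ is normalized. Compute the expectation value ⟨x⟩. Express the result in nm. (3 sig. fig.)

By definition ⟨x⟩ = ∫ x |ψ(x)|² dx.
With ∫₀^L sin²(nπx/L) dx = L/2, the ratio of the moment integral to the normalization integral gives ⟨x⟩ = L/2.
With L = 3.62, ⟨x⟩ = 1.810.

⟨x⟩ ≈ 1.81 nm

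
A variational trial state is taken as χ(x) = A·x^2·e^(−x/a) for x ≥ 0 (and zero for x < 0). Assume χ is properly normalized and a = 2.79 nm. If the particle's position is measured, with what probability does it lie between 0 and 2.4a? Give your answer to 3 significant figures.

|χ|² is the probability density, so P = ∫_{0}^{2.4a} |χ|² dx.
With A² fixed by ∫|χ|² = 1, i.e. A² = (3·a^5/4)^(−1), substitute and integrate.
Let u = x/a; then A² and the length scale cancel, so P = ∫_{0}^{2.4} u^4·e^(-2·u) du ÷ ∫_{0}^{∞} u^4·e^(-2·u) du.
Using ∫ u^4·e^(-2·u) du = -(u^4/2 + u^3 + 3·u^2/2 + 3·u/2 + 3/4)·e^(-2·u), the numerator is ≈ 0.39281 and the denominator is 3/4.
This works out to P = 0.5237.

P ≈ 0.524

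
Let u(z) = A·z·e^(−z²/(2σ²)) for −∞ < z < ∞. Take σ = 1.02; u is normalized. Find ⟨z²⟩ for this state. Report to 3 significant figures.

⟨z^2⟩ ≈ 1.56

By definition ⟨z²⟩ = ∫ z^2 |u(z)|² dz.
Evaluating both integrals, ⟨z²⟩ = 3·σ^2/2.
Putting σ = 1.02 gives 1.561.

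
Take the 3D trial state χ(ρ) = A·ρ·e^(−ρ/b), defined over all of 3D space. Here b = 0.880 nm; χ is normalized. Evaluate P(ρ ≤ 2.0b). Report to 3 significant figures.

Integrate the radial probability density 4πρ²|χ|² over ρ ≤ 2.0b.
The full normalization integral is A²·[3·π·b^5] = 1, fixing A².
In terms of u = ρ/b (A², 4π and the length scale all cancel between numerator and denominator), P = [∫_{0}^{2.0} u^4·e^(-2·u) du] / [∫_{0}^{∞} u^4·e^(-2·u) du].
Using ∫ u^4·e^(-2·u) du = -(u^4/2 + u^3 + 3·u^2/2 + 3·u/2 + 3/4)·e^(-2·u), the numerator is 3/4 - 103·e^(-4)/4 and the denominator is 3/4.
This evaluates to P = 0.3712.

P ≈ 0.371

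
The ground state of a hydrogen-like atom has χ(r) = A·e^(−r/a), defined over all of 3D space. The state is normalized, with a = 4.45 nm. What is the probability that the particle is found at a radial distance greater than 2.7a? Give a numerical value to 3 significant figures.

P ≈ 0.0948

With dV = 4πr²dr, the probability is ∫|χ|² dV over r > 2.7a.
Normalization gives A² = 1/(π·a^3).
Substituting u = r/a, A², 4π and the length scale all cancel in the ratio: P = ∫_{2.7}^{∞} u^2·e^(-2·u) du / ∫_{0}^{∞} u^2·e^(-2·u) du.
Using ∫ u^2·e^(-2·u) du = -(2·u^2 + 2·u + 1)·e^(-2·u)/4, the numerator is 1049·e^(-27/5)/200 and the denominator is 1/4.
Taking the ratio yields P = 0.09476.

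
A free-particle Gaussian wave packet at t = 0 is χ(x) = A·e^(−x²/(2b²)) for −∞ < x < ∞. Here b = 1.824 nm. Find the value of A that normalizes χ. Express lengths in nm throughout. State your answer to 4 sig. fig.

A ≈ 0.5562 nm^(-1/2)

Require ∫ |χ|² dx = 1 over the whole domain.
Differentiating ∫e^(−αx²) dx = √(π/α) under α to get the higher moments, carrying out the integral gives A² · √(π)·b.
With b = 1.824: A² = 0.30931 and A = 0.55616.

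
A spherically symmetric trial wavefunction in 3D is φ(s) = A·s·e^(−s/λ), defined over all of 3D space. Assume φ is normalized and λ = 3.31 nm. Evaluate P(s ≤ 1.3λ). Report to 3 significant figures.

P ≈ 0.123

Integrate the radial probability density 4πs²|φ|² over s ≤ 1.3λ.
A² is fixed by ∫₀^∞ 4πs²|φ|² ds = 1, i.e. A² = (3·π·λ^5)^(−1).
Let u = s/λ; then A², 4π and the length scale all cancel, so P = ∫_{0}^{1.3} u^4·e^(-2·u) du ÷ ∫_{0}^{∞} u^4·e^(-2·u) du.
An antiderivative of u^4·e^(-2·u) is -(u^4/2 + u^3 + 3·u^2/2 + 3·u/2 + 3/4)·e^(-2·u); evaluating from 0 to 1.3 gives ≈ 0.091932, while the full integral is 3/4.
This evaluates to P = 0.1226.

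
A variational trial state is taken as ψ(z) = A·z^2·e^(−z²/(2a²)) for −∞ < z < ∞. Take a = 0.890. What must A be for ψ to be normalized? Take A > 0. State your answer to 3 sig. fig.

Require ∫ |ψ|² dz = 1 over the whole domain.
Differentiating ∫e^(−αz²) dz = √(π/α) under α to get the higher moments, with ψ = A·z^2·e^(−z²/(2a²)), the integral evaluates to A²·[3·√(π)·a^5/4].
With a = 0.890: A² = 1.347 and A = 1.161.

A ≈ 1.16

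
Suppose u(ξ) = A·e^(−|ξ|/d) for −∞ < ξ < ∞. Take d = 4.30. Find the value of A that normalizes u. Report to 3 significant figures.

Require ∫ |u|² dξ = 1 over the whole domain.
With ∫₀^∞ ξ^0 e^(−αξ) dξ = 0!/α^1, carrying out the integral gives A² · d.
Hence A² = 1/[d].
Substituting d = 4.30 gives A² = 0.2326, so A = 0.4822.

A ≈ 0.482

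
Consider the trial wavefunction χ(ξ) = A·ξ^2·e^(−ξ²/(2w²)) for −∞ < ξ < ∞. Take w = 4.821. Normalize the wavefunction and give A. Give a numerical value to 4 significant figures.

Normalization requires ∫|χ|² dξ = 1, integrated from −∞ to ∞.
With χ = A·ξ^2·e^(−ξ²/(2w²)), the integral evaluates to A²·[3·√(π)·w^5/4].
With w = 4.821: A² = 0.00028885 and A = 0.016996.

A ≈ 0.01700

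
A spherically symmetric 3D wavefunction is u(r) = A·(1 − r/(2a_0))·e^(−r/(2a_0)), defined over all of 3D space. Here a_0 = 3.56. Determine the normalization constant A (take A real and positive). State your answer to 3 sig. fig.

A ≈ 0.0297

The normalization condition is ∫|u|² 4πr² dr = 1 from 0 to ∞.
(Spherical symmetry: dV = 4πr² dr.)
Recall ∫₀^∞ r^m e^(−r/β) dr = m!·β^(m+1), the integral (without the A² prefactor) comes out to 8·π·a_0^3.
Plugging in a_0 = 3.56 yields A = 0.02970.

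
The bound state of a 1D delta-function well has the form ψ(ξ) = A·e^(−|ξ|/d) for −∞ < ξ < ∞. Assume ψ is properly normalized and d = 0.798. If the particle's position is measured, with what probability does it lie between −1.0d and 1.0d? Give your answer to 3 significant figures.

The probability is P = ∫ |ψ|² dξ over [−1.0d, 1.0d].
Since A² = 1/(d), this is the region integral divided by the full normalization integral.
By symmetry take twice the ξ ≥ 0 contribution in numerator and denominator; the 2's cancel. In terms of u = ξ/d (A² and the length scale cancel between numerator and denominator), P = [∫_{0}^{1.0} e^(-2·u) du] / [∫_{0}^{∞} e^(-2·u) du].
With ∫ e^(-2·u) du = -e^(-2·u)/2 + C, the region integral is 1/2 - e^(-2)/2 and the full one is 1/2.
Taking the ratio, P = 0.8647.

P ≈ 0.865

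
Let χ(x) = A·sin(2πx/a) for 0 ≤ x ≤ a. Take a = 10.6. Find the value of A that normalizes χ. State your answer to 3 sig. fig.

We need A² ∫|f|² dx = 1, taking the integral from 0 to a.
Using sin²θ = (1 − cos 2θ)/2, the integral (without the A² prefactor) comes out to a/2.
So A² = (a/2)^(−1).
Substituting a = 10.6 gives A² = 0.1887, so A = 0.4344.

A ≈ 0.434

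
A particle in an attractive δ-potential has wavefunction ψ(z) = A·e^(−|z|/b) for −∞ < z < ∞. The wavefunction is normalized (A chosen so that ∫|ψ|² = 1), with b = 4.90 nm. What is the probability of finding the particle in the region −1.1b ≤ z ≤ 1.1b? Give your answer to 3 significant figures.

P ≈ 0.889

The probability is P = ∫ |ψ|² dz over [−1.1b, 1.1b].
With A² fixed by ∫|ψ|² = 1, i.e. A² = (b)^(−1), substitute and integrate.
By symmetry take twice the z ≥ 0 contribution in numerator and denominator; the 2's cancel. In terms of u = z/b (A² and the length scale cancel between numerator and denominator), P = [∫_{0}^{1.1} e^(-2·u) du] / [∫_{0}^{∞} e^(-2·u) du].
An antiderivative of e^(-2·u) is -e^(-2·u)/2; evaluating from 0 to 1.1 gives 1/2 - e^(-11/5)/2, while the full integral is 1/2.
Taking the ratio, P = 0.8892.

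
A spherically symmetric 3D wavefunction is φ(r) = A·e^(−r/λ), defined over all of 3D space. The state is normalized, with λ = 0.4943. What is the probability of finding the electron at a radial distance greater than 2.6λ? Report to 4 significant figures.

P ≈ 0.1088

Integrate the radial probability density 4πr²|φ|² over r > 2.6λ.
Normalization gives A² = 1/(π·λ^3).
Let u = r/λ; then A², 4π and the length scale all cancel, so P = ∫_{2.6}^{∞} u^2·e^(-2·u) du ÷ ∫_{0}^{∞} u^2·e^(-2·u) du.
With ∫ u^2·e^(-2·u) du = -(2·u^2 + 2·u + 1)·e^(-2·u)/4 + C, the region integral is 493·e^(-26/5)/100 and the full one is 1/4.
The region integral divided by the full integral gives P = 0.10879.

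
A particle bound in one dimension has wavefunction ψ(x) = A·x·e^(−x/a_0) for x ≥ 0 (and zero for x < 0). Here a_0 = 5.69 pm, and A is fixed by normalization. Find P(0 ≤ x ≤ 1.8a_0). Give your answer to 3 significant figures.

The probability is P = ∫ |ψ|² dx over [0, 1.8a_0].
The normalization integral ∫|ψ|²dx over the whole domain equals a_0^3/4·A², and A² cancels in the ratio.
Let u = x/a_0; then A² and the length scale cancel, so P = ∫_{0}^{1.8} u^2·e^(-2·u) du ÷ ∫_{0}^{∞} u^2·e^(-2·u) du.
Using ∫ u^2·e^(-2·u) du = -(2·u^2 + 2·u + 1)·e^(-2·u)/4, the numerator is 1/4 - 277·e^(-18/5)/100 and the denominator is 1/4.
Taking the ratio, P = 0.6973.

P ≈ 0.697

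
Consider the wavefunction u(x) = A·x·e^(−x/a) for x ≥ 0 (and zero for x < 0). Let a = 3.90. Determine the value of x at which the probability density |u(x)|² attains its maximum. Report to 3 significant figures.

x ≈ 3.90

The maximum of |u(x)|² occurs where its derivative vanishes.
Solving yields x = a.
With a = 3.90, the most probable position is 3.900.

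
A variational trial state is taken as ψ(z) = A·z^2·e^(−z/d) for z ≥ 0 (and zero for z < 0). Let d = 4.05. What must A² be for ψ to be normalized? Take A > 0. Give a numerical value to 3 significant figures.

Require ∫ |ψ|² dz = 1 over the whole domain.
With ∫₀^∞ z^4 e^(−αz) dz = 4!/α^5, with ψ = A·z^2·e^(−z/d), the integral evaluates to A²·[3·d^5/4].
Setting this equal to 1 gives A² = 1/(3·d^5/4).
Substituting d = 4.05 gives A² = 0.001224, so A = 0.03498.

A^2 ≈ 0.00122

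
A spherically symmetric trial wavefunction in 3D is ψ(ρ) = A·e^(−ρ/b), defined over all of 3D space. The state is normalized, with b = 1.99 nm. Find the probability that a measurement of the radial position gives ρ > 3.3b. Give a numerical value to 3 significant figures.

With dV = 4πρ²dρ, the probability is ∫|ψ|² dV over ρ > 3.3b.
Normalization gives A² = 1/(π·b^3).
In terms of u = ρ/b (A², 4π and the length scale all cancel between numerator and denominator), P = [∫_{3.3}^{∞} u^2·e^(-2·u) du] / [∫_{0}^{∞} u^2·e^(-2·u) du].
An antiderivative of u^2·e^(-2·u) is -(2·u^2 + 2·u + 1)·e^(-2·u)/4; evaluating from 3.3 to ∞ gives 1469·e^(-33/5)/200, while the full integral is 1/4.
This evaluates to P = 0.03997.

P ≈ 0.0400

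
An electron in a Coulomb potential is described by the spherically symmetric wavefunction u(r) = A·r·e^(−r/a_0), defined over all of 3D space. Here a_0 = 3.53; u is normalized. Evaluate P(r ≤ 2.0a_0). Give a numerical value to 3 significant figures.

P ≈ 0.371

Integrate the radial probability density 4πr²|u|² over r ≤ 2.0a_0.
Normalization gives A² = 1/(3·π·a_0^5).
Substituting t = r/a_0, A², 4π and the length scale all cancel in the ratio: P = ∫_{0}^{2.0} t^4·e^(-2·t) dt / ∫_{0}^{∞} t^4·e^(-2·t) dt.
Using ∫ t^4·e^(-2·t) dt = -(t^4/2 + t^3 + 3·t^2/2 + 3·t/2 + 3/4)·e^(-2·t), the numerator is 3/4 - 103·e^(-4)/4 and the denominator is 3/4.
Taking the ratio yields P = 0.3712.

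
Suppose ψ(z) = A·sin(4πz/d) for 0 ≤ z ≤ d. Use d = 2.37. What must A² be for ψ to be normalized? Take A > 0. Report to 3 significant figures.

Normalization requires ∫|ψ|² dz = 1, integrated from 0 to d.
With ψ = A·sin(4πz/d), the integral evaluates to A²·[d/2].
Hence A² = 1/[d/2].
With d = 2.37: A² = 0.8439 and A = 0.9186.

A^2 ≈ 0.844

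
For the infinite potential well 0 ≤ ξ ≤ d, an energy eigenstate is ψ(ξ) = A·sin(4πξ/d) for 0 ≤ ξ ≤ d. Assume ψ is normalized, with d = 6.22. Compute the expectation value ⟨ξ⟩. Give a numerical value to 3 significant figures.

⟨ξ⟩ = ∫ ξ |ψ|² dξ over the full domain.
Using sin²θ = (1 − cos 2θ)/2, evaluating both integrals, ⟨ξ⟩ = d/2.
With d = 6.22, ⟨ξ⟩ = 3.110.

⟨ξ⟩ ≈ 3.11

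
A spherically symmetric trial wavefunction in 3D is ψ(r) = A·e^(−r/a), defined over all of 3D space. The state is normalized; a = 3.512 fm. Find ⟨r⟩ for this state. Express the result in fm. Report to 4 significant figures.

⟨r⟩ ≈ 5.268 fm

By definition ⟨r⟩ = ∫ r |ψ(r)|² 4πr² dr.
Since the A² factors cancel between numerator and denominator, ⟨r⟩ = 3·a/2.
With a = 3.512, ⟨r⟩ = 5.2680.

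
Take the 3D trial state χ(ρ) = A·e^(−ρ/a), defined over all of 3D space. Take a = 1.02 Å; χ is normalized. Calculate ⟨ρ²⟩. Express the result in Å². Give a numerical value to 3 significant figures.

By definition ⟨ρ²⟩ = ∫ ρ^2 |χ(ρ)|² 4πρ² dρ.
Recall ∫₀^∞ ρ^m e^(−ρ/β) dρ = m!·β^(m+1), evaluating both integrals, ⟨ρ²⟩ = 3·a^2.
Putting a = 1.02 gives 3.121.

⟨ρ^2⟩ ≈ 3.12 Å^2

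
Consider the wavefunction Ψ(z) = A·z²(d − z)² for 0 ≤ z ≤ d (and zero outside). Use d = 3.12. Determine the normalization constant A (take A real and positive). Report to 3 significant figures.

Require ∫ |Ψ|² dz = 1 over the whole domain.
Expanding the polynomial and integrating term by term, carrying out the integral gives A² · d^9/630.
So A² = (d^9/630)^(−1).
With d = 3.12: A² = 0.02249 and A = 0.1500.

A ≈ 0.150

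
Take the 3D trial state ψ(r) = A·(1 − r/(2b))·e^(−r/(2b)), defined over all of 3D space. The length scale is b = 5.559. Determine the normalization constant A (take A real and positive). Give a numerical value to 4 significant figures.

Require ∫ |ψ|² 4πr² dr = 1 over the whole domain.
∫|ψ|² 4πr² dr = A²·(8·π·b^3).
Hence A² = 1/[8·π·b^3].
With b = 5.559: A² = 0.00023162 and A = 0.015219.

A ≈ 0.01522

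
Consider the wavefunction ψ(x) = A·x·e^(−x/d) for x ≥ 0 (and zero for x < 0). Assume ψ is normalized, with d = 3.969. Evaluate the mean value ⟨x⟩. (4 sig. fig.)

⟨x⟩ ≈ 5.954

⟨x⟩ = ∫ x |ψ|² dx over the full domain.
Since the A² factors cancel between numerator and denominator, ⟨x⟩ = 3·d/2.
With d = 3.969, ⟨x⟩ = 5.9535.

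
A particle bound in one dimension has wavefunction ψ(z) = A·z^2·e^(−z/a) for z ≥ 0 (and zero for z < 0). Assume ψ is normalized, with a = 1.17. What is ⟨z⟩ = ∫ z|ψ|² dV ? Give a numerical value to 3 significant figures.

⟨z⟩ ≈ 2.93

The expectation value is the |ψ|²-weighted average of z: ∫ z|ψ|² dz.
The ratio of the moment integral to the normalization integral gives ⟨z⟩ = 5·a/2.
With a = 1.17, ⟨z⟩ = 2.925.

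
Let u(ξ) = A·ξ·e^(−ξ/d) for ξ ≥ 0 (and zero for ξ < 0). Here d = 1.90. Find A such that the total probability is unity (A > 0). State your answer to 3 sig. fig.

We need A² ∫|f|² dξ = 1, taking the integral from 0 to ∞.
With u = A·ξ·e^(−ξ/d), the integral evaluates to A²·[d^3/4].
So A² = (d^3/4)^(−1).
With d = 1.90: A² = 0.5832 and A = 0.7637.

A ≈ 0.764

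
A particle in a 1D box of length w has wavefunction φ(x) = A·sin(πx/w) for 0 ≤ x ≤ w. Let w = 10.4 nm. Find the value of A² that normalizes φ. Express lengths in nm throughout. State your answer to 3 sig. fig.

Require ∫ |φ|² dx = 1 over the whole domain.
Using sin²θ = (1 − cos 2θ)/2, ∫|φ|² dx = A²·(w/2).
Hence A² = 1/[w/2].
Substituting w = 10.4 gives A² = 0.1923, so A = 0.4385.

A^2 ≈ 0.192 nm^(-1)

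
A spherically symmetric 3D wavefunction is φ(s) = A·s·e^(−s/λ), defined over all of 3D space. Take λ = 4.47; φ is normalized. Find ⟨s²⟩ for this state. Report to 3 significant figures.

⟨s²⟩ = ∫ s^2 |φ|² 4πs² ds over the full domain.
With ∫₀^∞ s^6 e^(−αs) ds = 6!/α^7, the ratio of the moment integral to the normalization integral gives ⟨s²⟩ = 15·λ^2/2.
Putting λ = 4.47 gives 149.9.

⟨s^2⟩ ≈ 150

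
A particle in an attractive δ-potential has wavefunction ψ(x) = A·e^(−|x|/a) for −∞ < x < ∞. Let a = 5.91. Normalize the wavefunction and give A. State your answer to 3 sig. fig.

A ≈ 0.411

We need A² ∫|f|² dx = 1, taking the integral from −∞ to ∞.
Recall ∫₀^∞ x^m e^(−x/β) dx = m!·β^(m+1), ∫|ψ|² dx = A²·(a).
Hence A² = 1/[a].
Plugging in a = 5.91 yields A = 0.4113.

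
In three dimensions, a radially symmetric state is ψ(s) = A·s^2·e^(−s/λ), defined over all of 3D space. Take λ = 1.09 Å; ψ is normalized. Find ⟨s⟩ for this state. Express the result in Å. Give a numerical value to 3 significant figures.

⟨s⟩ ≈ 3.82 Å

By definition ⟨s⟩ = ∫ s |ψ(s)|² 4πs² ds.
Recall ∫₀^∞ s^m e^(−s/β) ds = m!·β^(m+1), since the A² factors cancel between numerator and denominator, ⟨s⟩ = 7·λ/2.
With λ = 1.09, ⟨s⟩ = 3.815.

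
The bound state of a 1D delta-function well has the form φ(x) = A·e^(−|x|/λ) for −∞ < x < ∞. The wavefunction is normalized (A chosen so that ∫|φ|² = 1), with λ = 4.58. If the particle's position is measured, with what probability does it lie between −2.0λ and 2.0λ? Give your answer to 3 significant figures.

P ≈ 0.982

|φ|² is the probability density, so P = ∫_{−2.0λ}^{2.0λ} |φ|² dx.
The normalization integral ∫|φ|²dx over the whole domain equals λ·A², and A² cancels in the ratio.
By symmetry take twice the x ≥ 0 contribution in numerator and denominator; the 2's cancel. Substituting u = x/λ, A² and the length scale cancel in the ratio: P = ∫_{0}^{2.0} e^(-2·u) du / ∫_{0}^{∞} e^(-2·u) du.
Using ∫ e^(-2·u) du = -e^(-2·u)/2, the numerator is 1/2 - e^(-4)/2 and the denominator is 1/2.
Taking the ratio, P = 0.9817.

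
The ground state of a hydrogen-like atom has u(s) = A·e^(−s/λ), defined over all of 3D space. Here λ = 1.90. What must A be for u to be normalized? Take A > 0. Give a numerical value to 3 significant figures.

Normalization requires ∫|u|² 4πs² ds = 1, integrated from 0 to ∞.
Recall ∫₀^∞ s^m e^(−s/β) ds = m!·β^(m+1), the integral (without the A² prefactor) comes out to π·λ^3.
So A² = (π·λ^3)^(−1).
Substituting λ = 1.90 gives A² = 0.04641, so A = 0.2154.

A ≈ 0.215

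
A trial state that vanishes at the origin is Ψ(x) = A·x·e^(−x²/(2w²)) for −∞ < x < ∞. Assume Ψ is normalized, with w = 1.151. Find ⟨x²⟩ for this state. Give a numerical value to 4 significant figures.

The expectation value is the |Ψ|²-weighted average of x^2: ∫ x^2|Ψ|² dx.
Using the Gaussian integral ∫_{−∞}^{∞} e^(−αx²) dx = √(π/α), since the A² factors cancel between numerator and denominator, ⟨x²⟩ = 3·w^2/2.
Putting w = 1.151 gives 1.9872.

⟨x^2⟩ ≈ 1.987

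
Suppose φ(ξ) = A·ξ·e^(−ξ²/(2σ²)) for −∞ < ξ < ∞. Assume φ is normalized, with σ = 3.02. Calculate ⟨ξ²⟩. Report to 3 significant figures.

⟨ξ^2⟩ ≈ 13.7

⟨ξ²⟩ = ∫ ξ^2 |φ|² dξ over the full domain.
Evaluating both integrals, ⟨ξ²⟩ = 3·σ^2/2.
Putting σ = 3.02 gives 13.68.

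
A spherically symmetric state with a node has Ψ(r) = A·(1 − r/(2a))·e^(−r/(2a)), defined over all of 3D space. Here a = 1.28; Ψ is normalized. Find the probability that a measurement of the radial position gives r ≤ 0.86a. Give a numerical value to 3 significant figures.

With dV = 4πr²dr, the probability is ∫|Ψ|² dV over r ≤ 0.86a.
The full normalization integral is A²·[8·π·a^3] = 1, fixing A².
In terms of u = r/a (A², 4π and the length scale all cancel between numerator and denominator), P = [∫_{0}^{0.86} u^2·(1 - u/2)^2·e^(-u) du] / [∫_{0}^{∞} u^2·(1 - u/2)^2·e^(-u) du].
With ∫ u^2·(1 - u/2)^2·e^(-u) du = -(u^4/4 + u^2 + 2·u + 2)·e^(-u) + C, the region integral is ≈ 0.054998 and the full one is 2.
The region integral divided by the full integral gives P = 0.02750.

P ≈ 0.0275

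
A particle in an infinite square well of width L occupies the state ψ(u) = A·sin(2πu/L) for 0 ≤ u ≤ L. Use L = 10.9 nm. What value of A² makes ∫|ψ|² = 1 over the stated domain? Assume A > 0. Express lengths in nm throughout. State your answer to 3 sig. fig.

We need A² ∫|f|² du = 1, taking the integral from 0 to L.
Using sin²θ = (1 − cos 2θ)/2, ∫|ψ|² du = A²·(L/2).
Hence A² = 1/[L/2].
Substituting L = 10.9 gives A² = 0.1835, so A = 0.4284.

A^2 ≈ 0.183 nm^(-1)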